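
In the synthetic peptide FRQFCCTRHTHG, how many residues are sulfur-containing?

Cysteine (C, thiol) and methionine (M, thioether) are the two sulfur-containing amino acids.
Matching residues: C5, C6.

2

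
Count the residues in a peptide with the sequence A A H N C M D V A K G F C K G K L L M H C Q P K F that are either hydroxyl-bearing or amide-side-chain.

Hydroxyl-bearing: S, T, Y. Amide-side-chain: N, Q.
Hydroxyl-bearing residues here: none (0).
Amide-side-chain residues here: N4, Q22 (2).
The two groups share no amino acid, so total = 0 + 2 = 2.

2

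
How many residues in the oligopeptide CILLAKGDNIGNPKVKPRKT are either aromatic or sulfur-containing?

1

Aromatic: F, W, Y. Sulfur-containing: C, M.
Aromatic residues here: none (0).
Sulfur-containing residues here: C1 (1).
The two groups share no amino acid, so total = 0 + 1 = 1.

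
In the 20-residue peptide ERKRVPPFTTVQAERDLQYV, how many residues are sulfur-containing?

0

Only Cys (C) and Met (M) have a sulfur atom in the side chain.
None of the 20 residues belong to this group.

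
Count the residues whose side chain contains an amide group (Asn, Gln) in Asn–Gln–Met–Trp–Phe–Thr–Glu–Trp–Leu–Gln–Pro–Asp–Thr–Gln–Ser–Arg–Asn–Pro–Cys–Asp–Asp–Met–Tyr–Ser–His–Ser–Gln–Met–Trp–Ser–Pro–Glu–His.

Matching residues: Asn1, Gln2, Gln10, Gln14, Asn17, Gln27.

6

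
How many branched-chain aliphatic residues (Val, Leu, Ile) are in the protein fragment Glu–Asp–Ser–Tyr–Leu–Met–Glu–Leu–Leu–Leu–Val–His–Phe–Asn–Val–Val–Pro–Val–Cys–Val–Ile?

10

Matching residues: Leu5, Leu8, Leu9, Leu10, Val11, Val15, Val16, Val18, Val20, Ile21.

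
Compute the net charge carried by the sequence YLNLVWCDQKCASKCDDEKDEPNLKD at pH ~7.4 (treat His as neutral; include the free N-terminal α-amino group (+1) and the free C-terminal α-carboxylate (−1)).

-3

At pH ~7.4 the Lys and Arg side chains are protonated (+1), the Asp and Glu side chains are deprotonated (−1), and with His taken as neutral all other side chains carry no charge.
Positive (K, R): K10, K14, K19, K25 → +4.
Negative (D, E): D8, D16, D17, E18, D20, E21, D26 → −7.
The N-terminus (+1) and C-terminus (−1) cancel.
Net charge = (+4) + (−7) = −3.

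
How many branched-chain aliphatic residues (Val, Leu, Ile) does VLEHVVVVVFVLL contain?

10

Matching residues: V1, L2, V5, V6, V7, V8, V9, V11, L12, L13.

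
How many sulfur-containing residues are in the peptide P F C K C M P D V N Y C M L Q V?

Only Cys (C) and Met (M) have a sulfur atom in the side chain.
Matching residues: C3, C5, M6, C12, M13.

5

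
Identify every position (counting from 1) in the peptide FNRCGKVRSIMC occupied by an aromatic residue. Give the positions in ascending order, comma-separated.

1

F, W, and Y each carry an aromatic ring on the side chain.
Matching residues: F1.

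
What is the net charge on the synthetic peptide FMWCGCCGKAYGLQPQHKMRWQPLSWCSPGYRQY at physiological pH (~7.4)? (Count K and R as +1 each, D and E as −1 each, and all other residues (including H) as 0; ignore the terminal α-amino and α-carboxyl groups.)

Positive (K, R): K9, K18, R20, R32 → +4.
Negative (D, E): none → −0.
Net charge = (+4) + (−0) = +4.

+4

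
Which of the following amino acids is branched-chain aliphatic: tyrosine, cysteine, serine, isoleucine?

isoleucine

Valine (V), leucine (L), and isoleucine (I) are the branched-chain amino acids.
Of the listed options, only isoleucine belongs to this group.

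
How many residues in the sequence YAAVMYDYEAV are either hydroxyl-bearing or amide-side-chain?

Hydroxyl-bearing: S, T, Y. Amide-side-chain: N, Q.
Hydroxyl-bearing residues here: Y1, Y6, Y8 (3).
Amide-side-chain residues here: none (0).
The two groups share no amino acid, so total = 3 + 0 = 3.

3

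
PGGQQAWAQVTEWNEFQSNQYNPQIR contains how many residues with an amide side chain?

9

The amide-side-chain residues are Asn (N) and Gln (Q).
Matching residues: Q4, Q5, Q9, N14, Q17, N19, Q20, N22, Q24.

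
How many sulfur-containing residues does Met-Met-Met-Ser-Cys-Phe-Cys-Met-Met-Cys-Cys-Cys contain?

10

The sulfur-bearing residues are cysteine (–SH) and methionine (–S–CH₃).
Matching residues: Met1, Met2, Met3, Cys5, Cys7, Met8, Met9, Cys10, Cys11, Cys12.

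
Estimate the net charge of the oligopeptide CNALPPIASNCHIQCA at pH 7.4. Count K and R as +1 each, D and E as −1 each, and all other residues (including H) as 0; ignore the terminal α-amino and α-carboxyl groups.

0

Positive (K, R): none → +0.
Negative (D, E): none → −0.
Net charge = (+0) + (−0) = 0.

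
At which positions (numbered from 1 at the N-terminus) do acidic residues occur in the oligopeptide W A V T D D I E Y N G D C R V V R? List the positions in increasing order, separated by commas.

Aspartate (D) and glutamate (E) have carboxylic-acid side chains and are the acidic amino acids.
Matching residues: D5, D6, E8, D12.

5, 6, 8, 12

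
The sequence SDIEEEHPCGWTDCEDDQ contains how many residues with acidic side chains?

Only D (aspartate) and E (glutamate) carry a side-chain carboxylic acid.
Matching residues: D2, E4, E5, E6, D13, E15, D16, D17.

8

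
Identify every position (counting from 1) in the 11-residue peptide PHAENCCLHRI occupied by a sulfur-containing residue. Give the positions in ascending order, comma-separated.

6, 7

The sulfur-bearing residues are cysteine (–SH) and methionine (–S–CH₃).
Matching residues: C6, C7.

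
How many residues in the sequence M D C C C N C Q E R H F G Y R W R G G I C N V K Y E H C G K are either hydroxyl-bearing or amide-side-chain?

Hydroxyl-bearing: S, T, Y. Amide-side-chain: N, Q.
Hydroxyl-bearing residues here: Y14, Y25 (2).
Amide-side-chain residues here: N6, Q8, N22 (3).
The two groups share no amino acid, so total = 2 + 3 = 5.

5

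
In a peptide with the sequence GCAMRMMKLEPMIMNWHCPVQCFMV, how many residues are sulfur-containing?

9

Only Cys (C) and Met (M) have a sulfur atom in the side chain.
Matching residues: C2, M4, M6, M7, M12, M14, C18, C22, M24.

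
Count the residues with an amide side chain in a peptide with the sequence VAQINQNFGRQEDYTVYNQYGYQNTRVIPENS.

The amide-side-chain residues are Asn (N) and Gln (Q).
Matching residues: Q3, N5, Q6, N7, Q11, N18, Q19, Q23, N24, N31.

10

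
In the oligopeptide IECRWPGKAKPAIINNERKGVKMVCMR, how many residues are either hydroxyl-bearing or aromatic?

1

Hydroxyl-bearing: S, T, Y. Aromatic: F, W, Y.
Hydroxyl-bearing residues here: none (0).
Aromatic residues here: W5 (1).
(Y belongs to both groups, but none appear in this sequence.) Total = 0 + 1 = 1.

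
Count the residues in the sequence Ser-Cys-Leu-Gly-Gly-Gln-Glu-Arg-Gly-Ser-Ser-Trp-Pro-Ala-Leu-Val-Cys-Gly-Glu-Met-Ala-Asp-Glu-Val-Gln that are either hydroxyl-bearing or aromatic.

4

Hydroxyl-bearing: S, T, Y. Aromatic: F, W, Y.
Hydroxyl-bearing residues here: Ser1, Ser10, Ser11 (3).
Aromatic residues here: Trp12 (1).
(Y belongs to both groups, but none appear in this sequence.) Total = 3 + 1 = 4.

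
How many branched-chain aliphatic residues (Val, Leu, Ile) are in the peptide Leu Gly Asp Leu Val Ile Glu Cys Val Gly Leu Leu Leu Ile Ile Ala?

10

Matching residues: Leu1, Leu4, Val5, Ile6, Val9, Leu11, Leu12, Leu13, Ile14, Ile15.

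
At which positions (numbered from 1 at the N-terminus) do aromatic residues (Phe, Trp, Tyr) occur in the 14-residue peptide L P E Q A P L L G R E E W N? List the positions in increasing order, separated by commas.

13

Matching residues: W13.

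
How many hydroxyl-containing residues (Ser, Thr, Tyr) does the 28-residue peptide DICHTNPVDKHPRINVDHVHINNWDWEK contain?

Matching residues: T5.

1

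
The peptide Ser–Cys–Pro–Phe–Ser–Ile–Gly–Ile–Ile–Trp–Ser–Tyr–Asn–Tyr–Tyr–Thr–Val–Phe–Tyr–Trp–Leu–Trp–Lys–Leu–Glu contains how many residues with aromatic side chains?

9

F, W, and Y each carry an aromatic ring on the side chain.
Matching residues: Phe4, Trp10, Tyr12, Tyr14, Tyr15, Phe18, Tyr19, Trp20, Trp22.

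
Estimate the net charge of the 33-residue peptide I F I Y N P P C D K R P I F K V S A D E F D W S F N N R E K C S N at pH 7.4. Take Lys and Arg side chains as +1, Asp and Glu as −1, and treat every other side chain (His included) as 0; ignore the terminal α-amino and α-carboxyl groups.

0

Positive (K, R): K10, R11, K15, R28, K30 → +5.
Negative (D, E): D9, D19, E20, D22, E29 → −5.
Net charge = (+5) + (−5) = 0.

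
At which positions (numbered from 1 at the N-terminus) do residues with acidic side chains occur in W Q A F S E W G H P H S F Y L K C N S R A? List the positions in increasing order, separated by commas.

6

Only D (aspartate) and E (glutamate) carry a side-chain carboxylic acid.
Matching residues: E6.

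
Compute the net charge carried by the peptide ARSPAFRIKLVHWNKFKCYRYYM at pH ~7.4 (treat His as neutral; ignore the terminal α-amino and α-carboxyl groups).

Near pH 7.4, K and R contribute +1 each, D and E contribute −1 each, and every other side chain (His included, as stated) is uncharged.
Positive (K, R): R2, R7, K9, K15, K17, R20 → +6.
Negative (D, E): none → −0.
Net charge = (+6) + (−0) = +6.

+6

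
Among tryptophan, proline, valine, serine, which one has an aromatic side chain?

The aromatic amino acids are Phe (F, benzyl), Trp (W, indole), and Tyr (Y, phenol).
Of the listed options, only tryptophan belongs to this group.

tryptophan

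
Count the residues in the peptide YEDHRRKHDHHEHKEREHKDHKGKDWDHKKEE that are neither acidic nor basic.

Acidic: D, E. Basic: K, R, H. All other residues are neither.
Matching residues: Y1, G23, W26.

3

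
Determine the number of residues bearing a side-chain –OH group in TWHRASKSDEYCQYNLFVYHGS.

Serine (S), threonine (T), and tyrosine (Y) each carry a hydroxyl group on the side chain.
Matching residues: T1, S6, S8, Y11, Y14, Y19, S22.

7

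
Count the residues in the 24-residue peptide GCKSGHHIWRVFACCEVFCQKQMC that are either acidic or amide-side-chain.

Acidic: D, E. Amide-side-chain: N, Q.
Acidic residues here: E16 (1).
Amide-side-chain residues here: Q20, Q22 (2).
The two groups share no amino acid, so total = 1 + 2 = 3.

3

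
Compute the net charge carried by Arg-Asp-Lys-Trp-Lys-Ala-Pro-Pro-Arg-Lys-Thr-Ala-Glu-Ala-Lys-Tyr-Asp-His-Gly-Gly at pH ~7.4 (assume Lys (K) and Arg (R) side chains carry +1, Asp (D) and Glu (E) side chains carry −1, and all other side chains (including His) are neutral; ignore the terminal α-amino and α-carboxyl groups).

Positive (K, R): Arg1, Lys3, Lys5, Arg9, Lys10, Lys15 → +6.
Negative (D, E): Asp2, Glu13, Asp17 → −3.
Net charge = (+6) + (−3) = +3.

+3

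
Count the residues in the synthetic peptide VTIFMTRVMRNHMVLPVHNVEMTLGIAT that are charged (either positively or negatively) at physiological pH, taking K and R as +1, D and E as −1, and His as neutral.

3

Charged side chains at pH ~7.4: K, R (positive); D, E (negative).
Matching residues: R7, R10, E21.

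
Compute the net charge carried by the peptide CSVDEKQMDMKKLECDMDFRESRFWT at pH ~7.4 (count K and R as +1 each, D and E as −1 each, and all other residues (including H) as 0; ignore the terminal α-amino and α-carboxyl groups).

Positive (K, R): K6, K11, K12, R20, R23 → +5.
Negative (D, E): D4, E5, D9, E14, D16, D18, E21 → −7.
Net charge = (+5) + (−7) = −2.

-2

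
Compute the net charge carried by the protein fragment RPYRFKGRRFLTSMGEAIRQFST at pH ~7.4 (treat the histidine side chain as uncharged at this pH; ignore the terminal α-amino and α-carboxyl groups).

Near pH 7.4, K and R contribute +1 each, D and E contribute −1 each, and every other side chain (His included, as stated) is uncharged.
Positive (K, R): R1, R4, K6, R8, R9, R19 → +6.
Negative (D, E): E16 → −1.
Net charge = (+6) + (−1) = +5.

+5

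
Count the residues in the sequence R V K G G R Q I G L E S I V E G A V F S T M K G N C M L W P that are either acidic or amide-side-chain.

Acidic: D, E. Amide-side-chain: N, Q.
Acidic residues here: E11, E15 (2).
Amide-side-chain residues here: Q7, N25 (2).
The two groups share no amino acid, so total = 2 + 2 = 4.

4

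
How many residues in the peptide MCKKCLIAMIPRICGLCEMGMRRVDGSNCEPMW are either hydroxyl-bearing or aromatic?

2

Hydroxyl-bearing: S, T, Y. Aromatic: F, W, Y.
Hydroxyl-bearing residues here: S27 (1).
Aromatic residues here: W33 (1).
(Y belongs to both groups, but none appear in this sequence.) Total = 1 + 1 = 2.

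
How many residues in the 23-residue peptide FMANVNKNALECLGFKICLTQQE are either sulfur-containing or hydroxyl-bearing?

Sulfur-containing: C, M. Hydroxyl-bearing: S, T, Y.
Sulfur-containing residues here: M2, C12, C18 (3).
Hydroxyl-bearing residues here: T20 (1).
The two groups share no amino acid, so total = 3 + 1 = 4.

4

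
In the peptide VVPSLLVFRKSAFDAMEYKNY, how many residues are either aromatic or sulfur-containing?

Aromatic: F, W, Y. Sulfur-containing: C, M.
Aromatic residues here: F8, F13, Y18, Y21 (4).
Sulfur-containing residues here: M16 (1).
The two groups share no amino acid, so total = 4 + 1 = 5.

5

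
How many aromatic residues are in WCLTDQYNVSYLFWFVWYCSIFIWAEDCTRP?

F, W, and Y each carry an aromatic ring on the side chain.
Matching residues: W1, Y7, Y11, F13, W14, F15, W17, Y18, F22, W24.

10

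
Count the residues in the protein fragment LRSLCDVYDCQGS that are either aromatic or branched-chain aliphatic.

4

Aromatic: F, W, Y. Branched-chain aliphatic: I, L, V.
Aromatic residues here: Y8 (1).
Branched-chain aliphatic residues here: L1, L4, V7 (3).
The two groups share no amino acid, so total = 1 + 3 = 4.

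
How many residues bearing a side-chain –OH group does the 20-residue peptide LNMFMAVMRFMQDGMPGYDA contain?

1

Serine (S), threonine (T), and tyrosine (Y) each carry a hydroxyl group on the side chain.
Matching residues: Y18.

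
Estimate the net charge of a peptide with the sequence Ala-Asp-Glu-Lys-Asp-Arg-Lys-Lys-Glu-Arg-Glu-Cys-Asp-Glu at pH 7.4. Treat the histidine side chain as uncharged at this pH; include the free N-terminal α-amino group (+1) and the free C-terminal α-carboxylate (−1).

-2

At pH ~7.4 the Lys and Arg side chains are protonated (+1), the Asp and Glu side chains are deprotonated (−1), and with His taken as neutral all other side chains carry no charge.
Positive (K, R): Lys4, Arg6, Lys7, Lys8, Arg10 → +5.
Negative (D, E): Asp2, Glu3, Asp5, Glu9, Glu11, Asp13, Glu14 → −7.
The N-terminus (+1) and C-terminus (−1) cancel.
Net charge = (+5) + (−7) = −2.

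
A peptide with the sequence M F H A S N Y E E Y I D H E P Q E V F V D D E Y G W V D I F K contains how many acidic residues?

9

Aspartate (D) and glutamate (E) have carboxylic-acid side chains and are the acidic amino acids.
Matching residues: E8, E9, D12, E14, E17, D21, D22, E23, D28.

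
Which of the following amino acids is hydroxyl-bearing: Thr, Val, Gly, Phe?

Thr

The –OH-bearing residues are Ser, Thr (aliphatic alcohols), and Tyr (phenol).
Of the listed options, only Thr belongs to this group.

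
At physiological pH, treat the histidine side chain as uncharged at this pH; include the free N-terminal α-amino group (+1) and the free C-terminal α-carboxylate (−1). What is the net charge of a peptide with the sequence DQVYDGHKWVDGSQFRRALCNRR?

At pH ~7.4 the Lys and Arg side chains are protonated (+1), the Asp and Glu side chains are deprotonated (−1), and with His taken as neutral all other side chains carry no charge.
Positive (K, R): K8, R16, R17, R22, R23 → +5.
Negative (D, E): D1, D5, D11 → −3.
The N-terminus (+1) and C-terminus (−1) cancel.
Net charge = (+5) + (−3) = +2.

+2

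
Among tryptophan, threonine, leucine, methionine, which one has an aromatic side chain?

F, W, and Y each carry an aromatic ring on the side chain.
Of the listed options, only tryptophan belongs to this group.

tryptophan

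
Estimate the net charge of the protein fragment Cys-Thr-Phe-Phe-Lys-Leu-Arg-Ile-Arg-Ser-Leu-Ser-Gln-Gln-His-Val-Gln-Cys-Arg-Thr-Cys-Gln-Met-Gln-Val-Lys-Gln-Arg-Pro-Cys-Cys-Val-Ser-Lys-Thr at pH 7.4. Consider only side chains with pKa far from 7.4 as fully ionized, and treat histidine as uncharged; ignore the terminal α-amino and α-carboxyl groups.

+7

At pH ~7.4 the Lys and Arg side chains are protonated (+1), the Asp and Glu side chains are deprotonated (−1), and with His taken as neutral all other side chains carry no charge.
Positive (K, R): Lys5, Arg7, Arg9, Arg19, Lys26, Arg28, Lys34 → +7.
Negative (D, E): none → −0.
Net charge = (+7) + (−0) = +7.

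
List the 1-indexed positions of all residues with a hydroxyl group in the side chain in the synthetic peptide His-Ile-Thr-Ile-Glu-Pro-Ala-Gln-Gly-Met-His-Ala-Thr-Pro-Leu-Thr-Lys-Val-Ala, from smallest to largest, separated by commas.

S, T, and Y are the three residues with a side-chain hydroxyl.
Matching residues: Thr3, Thr13, Thr16.

3, 13, 16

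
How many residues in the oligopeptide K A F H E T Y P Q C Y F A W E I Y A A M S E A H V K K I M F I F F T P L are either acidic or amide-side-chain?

Acidic: D, E. Amide-side-chain: N, Q.
Acidic residues here: E5, E15, E22 (3).
Amide-side-chain residues here: Q9 (1).
The two groups share no amino acid, so total = 3 + 1 = 4.

4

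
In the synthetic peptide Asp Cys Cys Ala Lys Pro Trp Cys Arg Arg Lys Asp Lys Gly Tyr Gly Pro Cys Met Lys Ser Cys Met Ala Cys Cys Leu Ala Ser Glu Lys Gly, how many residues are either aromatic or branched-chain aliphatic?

3

Aromatic: F, W, Y. Branched-chain aliphatic: I, L, V.
Aromatic residues here: Trp7, Tyr15 (2).
Branched-chain aliphatic residues here: Leu27 (1).
The two groups share no amino acid, so total = 2 + 1 = 3.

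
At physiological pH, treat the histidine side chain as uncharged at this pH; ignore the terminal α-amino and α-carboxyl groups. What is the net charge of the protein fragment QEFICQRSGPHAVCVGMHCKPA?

+1

Near pH 7.4, K and R contribute +1 each, D and E contribute −1 each, and every other side chain (His included, as stated) is uncharged.
Positive (K, R): R7, K20 → +2.
Negative (D, E): E2 → −1.
Net charge = (+2) + (−1) = +1.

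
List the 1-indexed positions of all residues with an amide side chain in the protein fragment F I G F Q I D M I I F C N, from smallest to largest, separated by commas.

5, 13

Asparagine (N) and glutamine (Q) have uncharged amide side chains.
Matching residues: Q5, N13.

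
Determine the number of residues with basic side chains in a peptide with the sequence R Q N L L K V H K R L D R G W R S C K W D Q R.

9

K, R, and H are the three residues with basic side chains (ε-amine, guanidinium, and imidazole respectively).
Matching residues: R1, K6, H8, K9, R10, R13, R16, K19, R23.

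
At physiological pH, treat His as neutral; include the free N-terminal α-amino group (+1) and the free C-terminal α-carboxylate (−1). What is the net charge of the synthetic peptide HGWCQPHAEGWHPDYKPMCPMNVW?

Near pH 7.4, K and R contribute +1 each, D and E contribute −1 each, and every other side chain (His included, as stated) is uncharged.
Positive (K, R): K16 → +1.
Negative (D, E): E9, D14 → −2.
The N-terminus (+1) and C-terminus (−1) cancel.
Net charge = (+1) + (−2) = −1.

-1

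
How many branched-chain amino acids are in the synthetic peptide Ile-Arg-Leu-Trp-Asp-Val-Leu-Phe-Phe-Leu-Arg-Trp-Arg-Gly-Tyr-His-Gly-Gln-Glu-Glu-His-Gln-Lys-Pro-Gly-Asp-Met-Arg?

Valine (V), leucine (L), and isoleucine (I) are the branched-chain amino acids.
Matching residues: Ile1, Leu3, Val6, Leu7, Leu10.

5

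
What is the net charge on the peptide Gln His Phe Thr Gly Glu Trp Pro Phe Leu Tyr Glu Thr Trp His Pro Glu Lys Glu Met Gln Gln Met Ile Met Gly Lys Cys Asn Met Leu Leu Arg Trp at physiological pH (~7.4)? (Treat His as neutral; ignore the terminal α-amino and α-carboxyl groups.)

The side chains ionized at physiological pH are Lys/Arg (+1) and Asp/Glu (−1); with His treated as neutral, nothing else contributes.
Positive (K, R): Lys18, Lys27, Arg33 → +3.
Negative (D, E): Glu6, Glu12, Glu17, Glu19 → −4.
Net charge = (+3) + (−4) = −1.

-1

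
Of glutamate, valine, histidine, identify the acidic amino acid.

glutamate

Aspartate (D) and glutamate (E) have carboxylic-acid side chains and are the acidic amino acids.
Of the listed options, only glutamate belongs to this group.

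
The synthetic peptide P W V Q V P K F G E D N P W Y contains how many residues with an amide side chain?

2

The amide-side-chain residues are Asn (N) and Gln (Q).
Matching residues: Q4, N12.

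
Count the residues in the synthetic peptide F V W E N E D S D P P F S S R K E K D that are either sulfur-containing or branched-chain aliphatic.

Sulfur-containing: C, M. Branched-chain aliphatic: I, L, V.
Sulfur-containing residues here: none (0).
Branched-chain aliphatic residues here: V2 (1).
The two groups share no amino acid, so total = 0 + 1 = 1.

1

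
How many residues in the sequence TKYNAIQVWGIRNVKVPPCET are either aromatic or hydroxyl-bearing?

4

Aromatic: F, W, Y. Hydroxyl-bearing: S, T, Y.
Aromatic residues here: Y3, W9 (2).
Hydroxyl-bearing residues here: T1, Y3, T21 (3).
Y is in both groups, so the 1 Y residue must not be double-counted.
Total = 2 + 3 − 1 = 4.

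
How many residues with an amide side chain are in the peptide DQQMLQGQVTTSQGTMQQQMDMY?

8

Asparagine (N) and glutamine (Q) have uncharged amide side chains.
Matching residues: Q2, Q3, Q6, Q8, Q13, Q17, Q18, Q19.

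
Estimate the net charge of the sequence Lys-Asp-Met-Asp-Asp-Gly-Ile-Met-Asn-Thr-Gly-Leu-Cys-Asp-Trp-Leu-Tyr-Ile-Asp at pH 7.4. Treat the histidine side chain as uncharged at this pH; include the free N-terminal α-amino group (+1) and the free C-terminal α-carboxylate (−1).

-4

Near pH 7.4, K and R contribute +1 each, D and E contribute −1 each, and every other side chain (His included, as stated) is uncharged.
Positive (K, R): Lys1 → +1.
Negative (D, E): Asp2, Asp4, Asp5, Asp14, Asp19 → −5.
The N-terminus (+1) and C-terminus (−1) cancel.
Net charge = (+1) + (−5) = −4.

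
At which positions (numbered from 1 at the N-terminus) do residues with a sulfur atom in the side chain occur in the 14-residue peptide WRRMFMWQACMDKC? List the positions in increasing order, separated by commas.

4, 6, 10, 11, 14

Only Cys (C) and Met (M) have a sulfur atom in the side chain.
Matching residues: M4, M6, C10, M11, C14.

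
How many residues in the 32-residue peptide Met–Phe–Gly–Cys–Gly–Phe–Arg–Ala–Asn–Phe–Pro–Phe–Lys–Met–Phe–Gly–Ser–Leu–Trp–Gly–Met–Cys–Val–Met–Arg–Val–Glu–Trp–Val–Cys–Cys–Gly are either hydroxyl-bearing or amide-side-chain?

Hydroxyl-bearing: S, T, Y. Amide-side-chain: N, Q.
Hydroxyl-bearing residues here: Ser17 (1).
Amide-side-chain residues here: Asn9 (1).
The two groups share no amino acid, so total = 1 + 1 = 2.

2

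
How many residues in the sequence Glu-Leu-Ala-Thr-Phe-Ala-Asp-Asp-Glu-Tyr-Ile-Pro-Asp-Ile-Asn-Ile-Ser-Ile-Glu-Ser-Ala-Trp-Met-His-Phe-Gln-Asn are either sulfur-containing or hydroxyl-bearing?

5

Sulfur-containing: C, M. Hydroxyl-bearing: S, T, Y.
Sulfur-containing residues here: Met23 (1).
Hydroxyl-bearing residues here: Thr4, Tyr10, Ser17, Ser20 (4).
The two groups share no amino acid, so total = 1 + 4 = 5.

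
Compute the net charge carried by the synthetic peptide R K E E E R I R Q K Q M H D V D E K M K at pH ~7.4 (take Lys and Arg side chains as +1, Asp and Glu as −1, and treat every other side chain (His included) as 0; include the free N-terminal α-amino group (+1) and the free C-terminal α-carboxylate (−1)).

Positive (K, R): R1, K2, R6, R8, K10, K18, K20 → +7.
Negative (D, E): E3, E4, E5, D14, D16, E17 → −6.
The N-terminus (+1) and C-terminus (−1) cancel.
Net charge = (+7) + (−6) = +1.

+1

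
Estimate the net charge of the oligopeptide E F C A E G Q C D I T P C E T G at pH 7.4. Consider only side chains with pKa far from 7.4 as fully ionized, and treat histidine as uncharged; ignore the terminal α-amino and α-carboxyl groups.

-4

Near pH 7.4, K and R contribute +1 each, D and E contribute −1 each, and every other side chain (His included, as stated) is uncharged.
Positive (K, R): none → +0.
Negative (D, E): E1, E5, D9, E14 → −4.
Net charge = (+0) + (−4) = −4.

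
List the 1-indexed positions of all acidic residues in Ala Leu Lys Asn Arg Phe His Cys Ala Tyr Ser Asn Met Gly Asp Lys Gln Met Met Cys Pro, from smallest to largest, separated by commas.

15

Only D (aspartate) and E (glutamate) carry a side-chain carboxylic acid.
Matching residues: Asp15.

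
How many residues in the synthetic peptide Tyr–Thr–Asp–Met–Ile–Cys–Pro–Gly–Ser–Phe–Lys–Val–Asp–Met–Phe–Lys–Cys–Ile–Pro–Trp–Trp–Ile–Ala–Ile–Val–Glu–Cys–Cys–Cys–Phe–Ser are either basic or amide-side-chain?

2

Basic: H, K, R. Amide-side-chain: N, Q.
Basic residues here: Lys11, Lys16 (2).
Amide-side-chain residues here: none (0).
The two groups share no amino acid, so total = 2 + 0 = 2.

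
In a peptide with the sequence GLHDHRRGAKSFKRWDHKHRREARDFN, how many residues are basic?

K, R, and H are the three residues with basic side chains (ε-amine, guanidinium, and imidazole respectively).
Matching residues: H3, H5, R6, R7, K10, K13, R14, H17, K18, H19, R20, R21, R24.

13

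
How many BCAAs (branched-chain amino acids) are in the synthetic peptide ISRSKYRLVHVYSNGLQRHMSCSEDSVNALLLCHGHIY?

10

Valine (V), leucine (L), and isoleucine (I) are the branched-chain amino acids.
Matching residues: I1, L8, V9, V11, L16, V27, L30, L31, L32, I37.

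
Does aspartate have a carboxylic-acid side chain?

Aspartate (D) and glutamate (E) have carboxylic-acid side chains and are the acidic amino acids.
Aspartate is in this group.

Yes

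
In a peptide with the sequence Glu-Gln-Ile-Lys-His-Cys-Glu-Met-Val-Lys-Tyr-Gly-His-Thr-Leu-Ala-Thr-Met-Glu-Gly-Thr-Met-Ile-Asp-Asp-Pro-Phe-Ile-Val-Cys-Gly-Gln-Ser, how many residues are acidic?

5

Aspartate (D) and glutamate (E) have carboxylic-acid side chains and are the acidic amino acids.
Matching residues: Glu1, Glu7, Glu19, Asp24, Asp25.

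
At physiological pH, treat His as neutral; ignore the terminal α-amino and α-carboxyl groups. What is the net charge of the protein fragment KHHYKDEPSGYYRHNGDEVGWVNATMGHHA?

-1

Near pH 7.4, K and R contribute +1 each, D and E contribute −1 each, and every other side chain (His included, as stated) is uncharged.
Positive (K, R): K1, K5, R13 → +3.
Negative (D, E): D6, E7, D17, E18 → −4.
Net charge = (+3) + (−4) = −1.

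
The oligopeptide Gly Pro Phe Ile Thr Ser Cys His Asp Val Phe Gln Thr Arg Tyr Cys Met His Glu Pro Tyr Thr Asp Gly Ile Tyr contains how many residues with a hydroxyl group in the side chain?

7

Serine (S), threonine (T), and tyrosine (Y) each carry a hydroxyl group on the side chain.
Matching residues: Thr5, Ser6, Thr13, Tyr15, Tyr21, Thr22, Tyr26.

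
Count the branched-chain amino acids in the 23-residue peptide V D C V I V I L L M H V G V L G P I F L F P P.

12

The BCAAs are Val, Leu, and Ile — aliphatic side chains with a branch point.
Matching residues: V1, V4, I5, V6, I7, L8, L9, V12, V14, L15, I18, L20.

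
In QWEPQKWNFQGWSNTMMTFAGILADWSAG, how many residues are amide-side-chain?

Only N (asparagine) and Q (glutamine) carry a side-chain carboxamide.
Matching residues: Q1, Q5, N8, Q10, N14.

5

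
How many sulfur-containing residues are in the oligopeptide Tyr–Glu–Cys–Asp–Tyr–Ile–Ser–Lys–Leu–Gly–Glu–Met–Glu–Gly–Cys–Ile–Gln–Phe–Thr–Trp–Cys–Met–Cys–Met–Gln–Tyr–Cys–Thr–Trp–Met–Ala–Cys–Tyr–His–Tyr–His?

10

The sulfur-bearing residues are cysteine (–SH) and methionine (–S–CH₃).
Matching residues: Cys3, Met12, Cys15, Cys21, Met22, Cys23, Met24, Cys27, Met30, Cys32.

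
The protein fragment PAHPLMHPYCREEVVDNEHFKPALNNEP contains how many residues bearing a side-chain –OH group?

The –OH-bearing residues are Ser, Thr (aliphatic alcohols), and Tyr (phenol).
Matching residues: Y9.

1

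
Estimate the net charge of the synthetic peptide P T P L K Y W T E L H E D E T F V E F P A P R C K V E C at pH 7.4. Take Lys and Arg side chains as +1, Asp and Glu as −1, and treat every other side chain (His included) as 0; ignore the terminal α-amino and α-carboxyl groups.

Positive (K, R): K5, R23, K25 → +3.
Negative (D, E): E9, E12, D13, E14, E18, E27 → −6.
Net charge = (+3) + (−6) = −3.

-3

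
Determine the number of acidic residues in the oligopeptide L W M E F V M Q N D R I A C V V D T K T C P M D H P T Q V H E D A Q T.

6

The acidic residues are Asp (D) and Glu (E), whose side chains end in a carboxylate group.
Matching residues: E4, D10, D17, D24, E31, D32.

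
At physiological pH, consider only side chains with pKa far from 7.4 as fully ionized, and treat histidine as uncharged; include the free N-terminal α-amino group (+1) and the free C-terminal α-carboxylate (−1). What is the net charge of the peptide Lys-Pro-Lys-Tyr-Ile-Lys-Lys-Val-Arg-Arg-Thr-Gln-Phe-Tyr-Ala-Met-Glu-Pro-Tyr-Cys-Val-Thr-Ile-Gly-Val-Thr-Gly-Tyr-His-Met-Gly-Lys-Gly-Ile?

The side chains ionized at physiological pH are Lys/Arg (+1) and Asp/Glu (−1); with His treated as neutral, nothing else contributes.
Positive (K, R): Lys1, Lys3, Lys6, Lys7, Arg9, Arg10, Lys32 → +7.
Negative (D, E): Glu17 → −1.
The N-terminus (+1) and C-terminus (−1) cancel.
Net charge = (+7) + (−1) = +6.

+6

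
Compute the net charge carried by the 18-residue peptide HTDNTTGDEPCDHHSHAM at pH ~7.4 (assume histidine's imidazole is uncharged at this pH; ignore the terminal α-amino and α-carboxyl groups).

Near pH 7.4, K and R contribute +1 each, D and E contribute −1 each, and every other side chain (His included, as stated) is uncharged.
Positive (K, R): none → +0.
Negative (D, E): D3, D8, E9, D12 → −4.
Net charge = (+0) + (−4) = −4.

-4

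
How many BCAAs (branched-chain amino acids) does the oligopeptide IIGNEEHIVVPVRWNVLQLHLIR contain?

11

V, L, and I make up the branched-chain aliphatic group.
Matching residues: I1, I2, I8, V9, V10, V12, V16, L17, L19, L21, I22.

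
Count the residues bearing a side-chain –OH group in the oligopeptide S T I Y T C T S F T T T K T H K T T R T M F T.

Serine (S), threonine (T), and tyrosine (Y) each carry a hydroxyl group on the side chain.
Matching residues: S1, T2, Y4, T5, T7, S8, T10, T11, T12, T14, T17, T18, T20, T23.

14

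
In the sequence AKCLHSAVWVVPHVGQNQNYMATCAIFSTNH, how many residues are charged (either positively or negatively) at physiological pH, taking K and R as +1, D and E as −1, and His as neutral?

Charged side chains at pH ~7.4: K, R (positive); D, E (negative).
Matching residues: K2.

1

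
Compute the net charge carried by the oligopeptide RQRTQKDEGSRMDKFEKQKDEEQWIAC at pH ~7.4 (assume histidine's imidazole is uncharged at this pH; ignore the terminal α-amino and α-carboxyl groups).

Near pH 7.4, K and R contribute +1 each, D and E contribute −1 each, and every other side chain (His included, as stated) is uncharged.
Positive (K, R): R1, R3, K6, R11, K14, K17, K19 → +7.
Negative (D, E): D7, E8, D13, E16, D20, E21, E22 → −7.
Net charge = (+7) + (−7) = 0.

0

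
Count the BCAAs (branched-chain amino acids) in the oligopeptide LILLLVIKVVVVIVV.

Valine (V), leucine (L), and isoleucine (I) are the branched-chain amino acids.
Matching residues: L1, I2, L3, L4, L5, V6, I7, V9, V10, V11, V12, I13, V14, V15.

14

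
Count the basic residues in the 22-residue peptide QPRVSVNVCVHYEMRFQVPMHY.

K, R, and H are the three residues with basic side chains (ε-amine, guanidinium, and imidazole respectively).
Matching residues: R3, H11, R15, H21.

4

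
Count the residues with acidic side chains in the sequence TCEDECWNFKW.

3

Only D (aspartate) and E (glutamate) carry a side-chain carboxylic acid.
Matching residues: E3, D4, E5.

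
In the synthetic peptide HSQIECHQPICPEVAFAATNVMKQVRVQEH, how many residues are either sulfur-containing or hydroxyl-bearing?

Sulfur-containing: C, M. Hydroxyl-bearing: S, T, Y.
Sulfur-containing residues here: C6, C11, M22 (3).
Hydroxyl-bearing residues here: S2, T19 (2).
The two groups share no amino acid, so total = 3 + 2 = 5.

5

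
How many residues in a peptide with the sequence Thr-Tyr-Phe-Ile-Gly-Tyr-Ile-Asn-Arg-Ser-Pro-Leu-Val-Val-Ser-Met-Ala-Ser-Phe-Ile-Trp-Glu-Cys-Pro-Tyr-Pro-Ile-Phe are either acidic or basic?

Acidic: D, E. Basic: H, K, R.
Acidic residues here: Glu22 (1).
Basic residues here: Arg9 (1).
The two groups share no amino acid, so total = 1 + 1 = 2.

2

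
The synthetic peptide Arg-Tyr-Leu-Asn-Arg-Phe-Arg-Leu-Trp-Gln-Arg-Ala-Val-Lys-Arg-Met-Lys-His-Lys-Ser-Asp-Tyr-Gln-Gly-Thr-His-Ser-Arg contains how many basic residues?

K, R, and H are the three residues with basic side chains (ε-amine, guanidinium, and imidazole respectively).
Matching residues: Arg1, Arg5, Arg7, Arg11, Lys14, Arg15, Lys17, His18, Lys19, His26, Arg28.

11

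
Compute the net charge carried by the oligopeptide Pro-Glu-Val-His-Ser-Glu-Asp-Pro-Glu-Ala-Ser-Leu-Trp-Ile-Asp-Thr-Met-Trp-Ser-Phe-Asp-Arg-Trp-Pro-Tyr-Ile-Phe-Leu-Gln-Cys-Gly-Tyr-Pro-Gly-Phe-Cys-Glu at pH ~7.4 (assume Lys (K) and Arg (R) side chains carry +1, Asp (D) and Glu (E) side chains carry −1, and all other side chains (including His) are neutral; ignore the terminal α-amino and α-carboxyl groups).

Positive (K, R): Arg22 → +1.
Negative (D, E): Glu2, Glu6, Asp7, Glu9, Asp15, Asp21, Glu37 → −7.
Net charge = (+1) + (−7) = −6.

-6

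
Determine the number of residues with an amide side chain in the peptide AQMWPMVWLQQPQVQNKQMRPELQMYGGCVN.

Asparagine (N) and glutamine (Q) have uncharged amide side chains.
Matching residues: Q2, Q10, Q11, Q13, Q15, N16, Q18, Q24, N31.

9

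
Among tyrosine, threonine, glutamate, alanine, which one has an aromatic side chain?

tyrosine

Phenylalanine (F), tryptophan (W), and tyrosine (Y) have aromatic ring side chains.
Of the listed options, only tyrosine belongs to this group.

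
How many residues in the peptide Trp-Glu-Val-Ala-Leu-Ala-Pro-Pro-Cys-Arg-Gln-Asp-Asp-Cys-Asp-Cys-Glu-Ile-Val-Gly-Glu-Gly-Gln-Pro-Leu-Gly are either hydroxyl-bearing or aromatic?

1

Hydroxyl-bearing: S, T, Y. Aromatic: F, W, Y.
Hydroxyl-bearing residues here: none (0).
Aromatic residues here: Trp1 (1).
(Y belongs to both groups, but none appear in this sequence.) Total = 0 + 1 = 1.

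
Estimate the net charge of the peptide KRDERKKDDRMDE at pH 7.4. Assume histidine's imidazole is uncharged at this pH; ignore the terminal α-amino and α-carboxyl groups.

0

At pH ~7.4 the Lys and Arg side chains are protonated (+1), the Asp and Glu side chains are deprotonated (−1), and with His taken as neutral all other side chains carry no charge.
Positive (K, R): K1, R2, R5, K6, K7, R10 → +6.
Negative (D, E): D3, E4, D8, D9, D12, E13 → −6.
Net charge = (+6) + (−6) = 0.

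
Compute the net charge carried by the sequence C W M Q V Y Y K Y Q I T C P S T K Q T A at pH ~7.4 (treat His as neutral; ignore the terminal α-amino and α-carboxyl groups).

+2

At pH ~7.4 the Lys and Arg side chains are protonated (+1), the Asp and Glu side chains are deprotonated (−1), and with His taken as neutral all other side chains carry no charge.
Positive (K, R): K8, K17 → +2.
Negative (D, E): none → −0.
Net charge = (+2) + (−0) = +2.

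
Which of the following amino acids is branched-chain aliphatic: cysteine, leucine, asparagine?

leucine

The BCAAs are Val, Leu, and Ile — aliphatic side chains with a branch point.
Of the listed options, only leucine belongs to this group.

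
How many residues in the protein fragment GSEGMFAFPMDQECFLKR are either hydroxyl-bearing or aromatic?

4

Hydroxyl-bearing: S, T, Y. Aromatic: F, W, Y.
Hydroxyl-bearing residues here: S2 (1).
Aromatic residues here: F6, F8, F15 (3).
(Y belongs to both groups, but none appear in this sequence.) Total = 1 + 3 = 4.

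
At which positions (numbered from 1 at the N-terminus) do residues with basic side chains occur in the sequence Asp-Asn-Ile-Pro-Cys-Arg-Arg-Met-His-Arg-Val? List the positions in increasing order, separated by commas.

6, 7, 9, 10

Lysine (K), arginine (R), and histidine (H) have basic, nitrogen-containing side chains.
Matching residues: Arg6, Arg7, His9, Arg10.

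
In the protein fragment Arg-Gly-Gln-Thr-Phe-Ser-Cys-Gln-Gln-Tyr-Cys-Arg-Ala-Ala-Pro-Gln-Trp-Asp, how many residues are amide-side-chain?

4

Asparagine (N) and glutamine (Q) have uncharged amide side chains.
Matching residues: Gln3, Gln8, Gln9, Gln16.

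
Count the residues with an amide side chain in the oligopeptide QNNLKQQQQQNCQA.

10

Only N (asparagine) and Q (glutamine) carry a side-chain carboxamide.
Matching residues: Q1, N2, N3, Q6, Q7, Q8, Q9, Q10, N11, Q13.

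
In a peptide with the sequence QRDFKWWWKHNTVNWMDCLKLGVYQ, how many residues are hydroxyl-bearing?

Serine (S), threonine (T), and tyrosine (Y) each carry a hydroxyl group on the side chain.
Matching residues: T12, Y24.

2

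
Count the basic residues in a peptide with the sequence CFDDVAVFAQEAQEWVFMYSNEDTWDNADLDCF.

0

The basic amino acids are Lys (K), Arg (R), and His (H).
None of the 33 residues belong to this group.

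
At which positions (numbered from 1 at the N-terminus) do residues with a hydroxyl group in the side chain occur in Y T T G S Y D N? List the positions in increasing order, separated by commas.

1, 2, 3, 5, 6

The –OH-bearing residues are Ser, Thr (aliphatic alcohols), and Tyr (phenol).
Matching residues: Y1, T2, T3, S5, Y6.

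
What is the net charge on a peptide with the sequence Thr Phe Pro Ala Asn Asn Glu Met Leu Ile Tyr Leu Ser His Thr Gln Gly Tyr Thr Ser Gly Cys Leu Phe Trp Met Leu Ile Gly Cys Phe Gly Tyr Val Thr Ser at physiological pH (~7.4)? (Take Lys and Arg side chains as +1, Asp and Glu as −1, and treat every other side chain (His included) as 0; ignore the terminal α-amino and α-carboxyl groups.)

Positive (K, R): none → +0.
Negative (D, E): Glu7 → −1.
Net charge = (+0) + (−1) = −1.

-1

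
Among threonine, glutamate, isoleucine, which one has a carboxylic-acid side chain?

Only D (aspartate) and E (glutamate) carry a side-chain carboxylic acid.
Of the listed options, only glutamate belongs to this group.

glutamate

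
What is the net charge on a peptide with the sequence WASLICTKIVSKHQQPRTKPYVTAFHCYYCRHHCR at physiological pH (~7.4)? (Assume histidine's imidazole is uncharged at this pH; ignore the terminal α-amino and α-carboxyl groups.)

+6

Near pH 7.4, K and R contribute +1 each, D and E contribute −1 each, and every other side chain (His included, as stated) is uncharged.
Positive (K, R): K8, K12, R17, K19, R31, R35 → +6.
Negative (D, E): none → −0.
Net charge = (+6) + (−0) = +6.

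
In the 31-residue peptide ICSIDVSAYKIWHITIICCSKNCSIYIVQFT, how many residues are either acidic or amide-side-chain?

Acidic: D, E. Amide-side-chain: N, Q.
Acidic residues here: D5 (1).
Amide-side-chain residues here: N22, Q29 (2).
The two groups share no amino acid, so total = 1 + 2 = 3.

3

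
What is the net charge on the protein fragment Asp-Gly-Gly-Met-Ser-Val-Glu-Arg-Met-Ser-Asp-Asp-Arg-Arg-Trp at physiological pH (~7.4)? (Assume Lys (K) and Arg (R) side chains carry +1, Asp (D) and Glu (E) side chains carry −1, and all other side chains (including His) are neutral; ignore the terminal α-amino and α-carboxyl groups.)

-1

Positive (K, R): Arg8, Arg13, Arg14 → +3.
Negative (D, E): Asp1, Glu7, Asp11, Asp12 → −4.
Net charge = (+3) + (−4) = −1.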